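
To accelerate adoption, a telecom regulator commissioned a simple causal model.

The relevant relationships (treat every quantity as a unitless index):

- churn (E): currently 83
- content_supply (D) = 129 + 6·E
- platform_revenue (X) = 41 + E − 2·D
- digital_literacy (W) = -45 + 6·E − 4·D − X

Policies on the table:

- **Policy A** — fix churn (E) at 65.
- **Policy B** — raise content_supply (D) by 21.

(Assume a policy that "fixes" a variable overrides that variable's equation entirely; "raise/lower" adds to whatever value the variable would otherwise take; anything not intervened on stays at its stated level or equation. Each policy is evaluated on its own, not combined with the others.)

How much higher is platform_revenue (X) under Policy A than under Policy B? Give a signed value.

240

Policy A (E := 65):
  E = 65
  D = 129 + 6·65 = 519
  X = 41 + 65 − 2·519 = -932
Policy B (D + 21):
  E = 83
  D = 129 + 6·83 (+21 from intervention) = 648
  X = 41 + 83 − 2·648 = -1172
X: -932 − (-1172) = 240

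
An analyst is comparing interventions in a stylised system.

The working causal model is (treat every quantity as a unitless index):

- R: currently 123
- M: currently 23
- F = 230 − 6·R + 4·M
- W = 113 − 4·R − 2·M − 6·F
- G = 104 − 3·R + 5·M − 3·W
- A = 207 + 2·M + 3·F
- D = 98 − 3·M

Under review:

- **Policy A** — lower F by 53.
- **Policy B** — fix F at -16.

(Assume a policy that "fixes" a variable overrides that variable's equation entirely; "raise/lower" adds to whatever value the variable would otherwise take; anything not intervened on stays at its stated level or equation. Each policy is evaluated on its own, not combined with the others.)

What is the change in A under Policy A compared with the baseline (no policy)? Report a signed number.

Baseline:
  R = 123
  M = 23
  F = 230 − 6·123 + 4·23 = -416
  A = 207 + 2·23 + 3·(-416) = -995
Policy A (F − 53):
  R = 123
  M = 23
  F = 230 − 6·123 + 4·23 (−53 from intervention) = -469
  A = 207 + 2·23 + 3·(-469) = -1154
Change in A: -1154 − (-995) = -159

-159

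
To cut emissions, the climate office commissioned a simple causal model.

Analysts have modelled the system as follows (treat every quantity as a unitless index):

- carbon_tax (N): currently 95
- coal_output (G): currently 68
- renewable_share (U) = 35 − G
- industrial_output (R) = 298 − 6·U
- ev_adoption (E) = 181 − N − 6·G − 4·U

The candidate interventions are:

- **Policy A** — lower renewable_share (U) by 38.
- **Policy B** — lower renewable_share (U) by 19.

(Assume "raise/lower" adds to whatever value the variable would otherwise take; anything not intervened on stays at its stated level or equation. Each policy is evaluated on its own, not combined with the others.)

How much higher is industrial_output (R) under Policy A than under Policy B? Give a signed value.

Policy A (U − 38):
  G = 68
  U = 35 − 68 (−38 from intervention) = -71
  R = 298 − 6·(-71) = 724
Policy B (U − 19):
  G = 68
  U = 35 − 68 (−19 from intervention) = -52
  R = 298 − 6·(-52) = 610
R: 724 − 610 = 114

114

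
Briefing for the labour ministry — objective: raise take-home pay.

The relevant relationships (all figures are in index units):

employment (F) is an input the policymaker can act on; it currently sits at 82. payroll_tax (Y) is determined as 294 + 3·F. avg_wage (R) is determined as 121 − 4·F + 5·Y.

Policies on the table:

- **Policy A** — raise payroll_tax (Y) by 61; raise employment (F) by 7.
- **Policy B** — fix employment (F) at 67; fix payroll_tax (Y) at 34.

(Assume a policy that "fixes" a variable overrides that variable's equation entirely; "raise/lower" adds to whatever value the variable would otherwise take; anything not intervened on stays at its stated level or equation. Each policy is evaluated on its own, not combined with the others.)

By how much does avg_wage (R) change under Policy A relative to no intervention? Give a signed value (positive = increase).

Baseline:
  F = 82
  Y = 294 + 3·82 = 540
  R = 121 − 4·82 + 5·540 = 2493
Policy A (Y + 61, F + 7):
  F = 82 + 7 = 89
  Y = 294 + 3·89 (+61 from intervention) = 622
  R = 121 − 4·89 + 5·622 = 2875
Change in R: 2875 − 2493 = 382

382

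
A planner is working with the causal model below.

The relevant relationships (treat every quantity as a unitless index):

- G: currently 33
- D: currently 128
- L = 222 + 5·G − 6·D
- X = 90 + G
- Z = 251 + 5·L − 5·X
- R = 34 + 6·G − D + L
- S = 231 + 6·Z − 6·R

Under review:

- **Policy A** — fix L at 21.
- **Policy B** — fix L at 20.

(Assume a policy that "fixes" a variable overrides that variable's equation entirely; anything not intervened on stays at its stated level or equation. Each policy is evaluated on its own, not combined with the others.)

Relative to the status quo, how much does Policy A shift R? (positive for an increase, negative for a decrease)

402

Baseline:
  G = 33
  D = 128
  L = 222 + 5·33 − 6·128 = -381
  R = 34 + 6·33 − 128 + (-381) = -277
Policy A (L := 21):
  G = 33
  D = 128
  L = 21
  R = 34 + 6·33 − 128 + 21 = 125
Change in R: 125 − (-277) = 402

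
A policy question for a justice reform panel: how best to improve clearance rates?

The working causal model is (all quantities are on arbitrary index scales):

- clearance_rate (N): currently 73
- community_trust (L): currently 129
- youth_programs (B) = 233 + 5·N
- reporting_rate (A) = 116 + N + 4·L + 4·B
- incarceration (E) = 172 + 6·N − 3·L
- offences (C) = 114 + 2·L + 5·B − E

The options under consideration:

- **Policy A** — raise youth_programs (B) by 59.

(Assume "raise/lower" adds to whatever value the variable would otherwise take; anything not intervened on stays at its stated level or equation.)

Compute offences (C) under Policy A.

Policy A (B + 59):
  N = 73
  L = 129
  B = 233 + 5·73 (+59 from intervention) = 657
  E = 172 + 6·73 − 3·129 = 223
  C = 114 + 2·129 + 5·657 − 223 = 3434

3434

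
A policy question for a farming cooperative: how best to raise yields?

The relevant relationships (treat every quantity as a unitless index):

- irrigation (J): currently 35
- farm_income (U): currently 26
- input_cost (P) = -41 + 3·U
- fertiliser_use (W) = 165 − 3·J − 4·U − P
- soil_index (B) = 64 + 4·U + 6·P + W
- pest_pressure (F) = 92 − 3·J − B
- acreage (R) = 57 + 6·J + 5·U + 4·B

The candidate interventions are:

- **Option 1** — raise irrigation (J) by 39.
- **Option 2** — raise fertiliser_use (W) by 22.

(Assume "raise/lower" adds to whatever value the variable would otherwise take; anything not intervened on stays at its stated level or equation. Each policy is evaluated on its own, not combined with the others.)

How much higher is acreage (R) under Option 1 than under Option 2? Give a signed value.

Option 1 (J + 39):
  J = 35 + 39 = 74
  U = 26
  P = -41 + 3·26 = 37
  W = 165 − 3·74 − 4·26 − 37 = -198
  B = 64 + 4·26 + 6·37 + (-198) = 192
  R = 57 + 6·74 + 5·26 + 4·192 = 1399
Option 2 (W + 22):
  J = 35
  U = 26
  P = -41 + 3·26 = 37
  W = 165 − 3·35 − 4·26 − 37 (+22 from intervention) = -59
  B = 64 + 4·26 + 6·37 + (-59) = 331
  R = 57 + 6·35 + 5·26 + 4·331 = 1721
R: 1399 − 1721 = -322

-322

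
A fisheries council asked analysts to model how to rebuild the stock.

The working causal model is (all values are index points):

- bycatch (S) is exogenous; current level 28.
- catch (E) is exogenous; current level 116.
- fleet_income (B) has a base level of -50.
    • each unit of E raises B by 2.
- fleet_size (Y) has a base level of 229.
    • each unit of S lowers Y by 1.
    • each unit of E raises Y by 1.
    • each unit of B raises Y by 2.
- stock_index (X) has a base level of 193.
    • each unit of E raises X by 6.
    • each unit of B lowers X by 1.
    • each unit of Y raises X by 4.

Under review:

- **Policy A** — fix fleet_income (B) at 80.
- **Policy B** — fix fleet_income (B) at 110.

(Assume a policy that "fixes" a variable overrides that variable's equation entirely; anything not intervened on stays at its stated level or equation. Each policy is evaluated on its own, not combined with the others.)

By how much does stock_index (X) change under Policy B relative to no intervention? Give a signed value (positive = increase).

-504

Baseline:
  S = 28
  E = 116
  B = -50 + 2·116 = 182
  Y = 229 − 28 + 116 + 2·182 = 681
  X = 193 + 6·116 − 182 + 4·681 = 3431
Policy B (B := 110):
  S = 28
  E = 116
  B = 110
  Y = 229 − 28 + 116 + 2·110 = 537
  X = 193 + 6·116 − 110 + 4·537 = 2927
Change in X: 2927 − 3431 = -504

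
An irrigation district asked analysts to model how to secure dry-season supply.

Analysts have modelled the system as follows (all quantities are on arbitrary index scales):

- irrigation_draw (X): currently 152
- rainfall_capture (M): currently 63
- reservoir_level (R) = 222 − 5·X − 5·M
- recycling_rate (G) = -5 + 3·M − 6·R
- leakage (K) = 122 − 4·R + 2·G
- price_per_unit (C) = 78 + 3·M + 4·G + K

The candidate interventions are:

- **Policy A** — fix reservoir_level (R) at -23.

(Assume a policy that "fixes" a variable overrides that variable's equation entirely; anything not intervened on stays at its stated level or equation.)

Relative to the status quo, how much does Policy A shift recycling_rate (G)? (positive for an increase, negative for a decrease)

-4980

Baseline:
  X = 152
  M = 63
  R = 222 − 5·152 − 5·63 = -853
  G = -5 + 3·63 − 6·(-853) = 5302
Policy A (R := -23):
  X = 152
  M = 63
  R = -23
  G = -5 + 3·63 − 6·(-23) = 322
Change in G: 322 − 5302 = -4980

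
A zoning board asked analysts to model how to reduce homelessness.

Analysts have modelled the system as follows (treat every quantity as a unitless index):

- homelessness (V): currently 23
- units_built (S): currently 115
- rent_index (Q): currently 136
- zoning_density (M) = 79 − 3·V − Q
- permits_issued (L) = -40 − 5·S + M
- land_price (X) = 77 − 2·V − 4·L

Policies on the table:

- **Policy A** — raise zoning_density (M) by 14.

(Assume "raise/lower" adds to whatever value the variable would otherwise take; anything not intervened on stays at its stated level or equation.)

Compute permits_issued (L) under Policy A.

-727

Policy A (M + 14):
  V = 23
  S = 115
  Q = 136
  M = 79 − 3·23 − 136 (+14 from intervention) = -112
  L = -40 − 5·115 + (-112) = -727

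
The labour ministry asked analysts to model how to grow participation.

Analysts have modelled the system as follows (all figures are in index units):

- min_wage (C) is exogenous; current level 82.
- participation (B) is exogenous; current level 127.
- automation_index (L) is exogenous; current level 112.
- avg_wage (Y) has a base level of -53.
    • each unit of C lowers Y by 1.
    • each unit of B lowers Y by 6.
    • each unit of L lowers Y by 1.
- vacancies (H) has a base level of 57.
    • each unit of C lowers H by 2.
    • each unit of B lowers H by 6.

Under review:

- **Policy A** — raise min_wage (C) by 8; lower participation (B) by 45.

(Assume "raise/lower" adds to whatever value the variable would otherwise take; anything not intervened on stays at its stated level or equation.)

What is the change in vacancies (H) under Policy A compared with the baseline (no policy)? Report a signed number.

254

Baseline:
  C = 82
  B = 127
  H = 57 − 2·82 − 6·127 = -869
Policy A (C + 8, B − 45):
  C = 82 + 8 = 90
  B = 127 − 45 = 82
  H = 57 − 2·90 − 6·82 = -615
Change in H: -615 − (-869) = 254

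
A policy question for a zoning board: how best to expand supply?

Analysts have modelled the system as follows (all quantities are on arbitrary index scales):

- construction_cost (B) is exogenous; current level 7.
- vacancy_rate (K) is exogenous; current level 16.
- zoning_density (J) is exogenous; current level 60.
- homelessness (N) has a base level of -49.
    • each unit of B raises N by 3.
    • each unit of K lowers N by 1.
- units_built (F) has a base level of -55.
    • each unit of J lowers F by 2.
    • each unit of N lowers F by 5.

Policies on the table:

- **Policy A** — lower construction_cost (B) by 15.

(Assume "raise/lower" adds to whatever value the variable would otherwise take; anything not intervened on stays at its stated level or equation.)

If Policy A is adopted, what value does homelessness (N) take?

-89

Policy A (B − 15):
  B = 7 − 15 = -8
  K = 16
  N = -49 + 3·(-8) − 16 = -89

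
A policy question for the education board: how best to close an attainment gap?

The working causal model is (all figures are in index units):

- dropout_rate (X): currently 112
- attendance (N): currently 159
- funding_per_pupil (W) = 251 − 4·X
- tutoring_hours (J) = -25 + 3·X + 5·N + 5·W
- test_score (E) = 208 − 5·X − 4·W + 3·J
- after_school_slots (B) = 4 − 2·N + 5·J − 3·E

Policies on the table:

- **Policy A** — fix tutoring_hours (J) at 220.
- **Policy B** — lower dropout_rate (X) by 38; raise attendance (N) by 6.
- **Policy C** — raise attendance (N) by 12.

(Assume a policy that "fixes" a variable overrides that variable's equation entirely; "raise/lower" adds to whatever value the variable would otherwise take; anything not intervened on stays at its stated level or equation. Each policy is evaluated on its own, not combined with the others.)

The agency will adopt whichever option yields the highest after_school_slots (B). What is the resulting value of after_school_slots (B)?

Policy A (J := 220):
  X = 112
  N = 159
  W = 251 − 4·112 = -197
  J = 220
  E = 208 − 5·112 − 4·(-197) + 3·220 = 1096
  B = 4 − 2·159 + 5·220 − 3·1096 = -2502
Policy B (X − 38, N + 6):
  X = 112 − 38 = 74
  N = 159 + 6 = 165
  W = 251 − 4·74 = -45
  J = -25 + 3·74 + 5·165 + 5·(-45) = 797
  E = 208 − 5·74 − 4·(-45) + 3·797 = 2409
  B = 4 − 2·165 + 5·797 − 3·2409 = -3568
Policy C (N + 12):
  X = 112
  N = 159 + 12 = 171
  W = 251 − 4·112 = -197
  J = -25 + 3·112 + 5·171 + 5·(-197) = 181
  E = 208 − 5·112 − 4·(-197) + 3·181 = 979
  B = 4 − 2·171 + 5·181 − 3·979 = -2370
Comparing — Policy A: B=-2502, Policy B: B=-3568, Policy C: B=-2370. Highest is -2370 (Policy C).

-2370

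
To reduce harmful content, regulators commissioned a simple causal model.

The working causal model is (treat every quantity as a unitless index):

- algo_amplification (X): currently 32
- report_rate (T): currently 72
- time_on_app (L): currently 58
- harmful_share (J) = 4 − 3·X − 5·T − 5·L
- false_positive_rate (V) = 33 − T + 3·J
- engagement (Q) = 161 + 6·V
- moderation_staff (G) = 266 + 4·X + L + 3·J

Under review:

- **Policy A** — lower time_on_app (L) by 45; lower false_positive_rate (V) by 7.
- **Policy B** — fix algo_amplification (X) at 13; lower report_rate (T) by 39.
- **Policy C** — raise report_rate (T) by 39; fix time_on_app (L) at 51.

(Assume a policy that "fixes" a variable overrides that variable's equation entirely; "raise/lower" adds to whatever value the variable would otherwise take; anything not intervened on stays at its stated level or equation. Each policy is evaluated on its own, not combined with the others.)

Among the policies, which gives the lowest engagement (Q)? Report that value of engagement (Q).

Policy A (L − 45, V − 7):
  X = 32
  T = 72
  L = 58 − 45 = 13
  J = 4 − 3·32 − 5·72 − 5·13 = -517
  V = 33 − 72 + 3·(-517) (−7 from intervention) = -1597
  Q = 161 + 6·(-1597) = -9421
Policy B (X := 13, T − 39):
  X = 13
  T = 72 − 39 = 33
  L = 58
  J = 4 − 3·13 − 5·33 − 5·58 = -490
  V = 33 − 33 + 3·(-490) = -1470
  Q = 161 + 6·(-1470) = -8659
Policy C (T + 39, L := 51):
  X = 32
  T = 72 + 39 = 111
  L = 51
  J = 4 − 3·32 − 5·111 − 5·51 = -902
  V = 33 − 111 + 3·(-902) = -2784
  Q = 161 + 6·(-2784) = -16543
Comparing — Policy A: Q=-9421, Policy B: Q=-8659, Policy C: Q=-16543. Lowest is -16543 (Policy C).

-16543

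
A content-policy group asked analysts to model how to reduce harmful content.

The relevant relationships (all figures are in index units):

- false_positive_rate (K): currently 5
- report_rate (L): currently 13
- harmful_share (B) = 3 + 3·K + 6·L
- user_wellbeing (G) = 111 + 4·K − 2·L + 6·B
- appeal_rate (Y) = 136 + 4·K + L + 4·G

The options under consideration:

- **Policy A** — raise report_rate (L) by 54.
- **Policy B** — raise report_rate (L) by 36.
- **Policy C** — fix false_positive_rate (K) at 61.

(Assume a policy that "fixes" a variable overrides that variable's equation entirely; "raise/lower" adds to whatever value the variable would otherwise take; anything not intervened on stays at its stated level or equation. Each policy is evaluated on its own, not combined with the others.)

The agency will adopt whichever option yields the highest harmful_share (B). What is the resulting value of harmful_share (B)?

420

Policy A (L + 54):
  K = 5
  L = 13 + 54 = 67
  B = 3 + 3·5 + 6·67 = 420
Policy B (L + 36):
  K = 5
  L = 13 + 36 = 49
  B = 3 + 3·5 + 6·49 = 312
Policy C (K := 61):
  K = 61
  L = 13
  B = 3 + 3·61 + 6·13 = 264
Comparing — Policy A: B=420, Policy B: B=312, Policy C: B=264. Highest is 420 (Policy A).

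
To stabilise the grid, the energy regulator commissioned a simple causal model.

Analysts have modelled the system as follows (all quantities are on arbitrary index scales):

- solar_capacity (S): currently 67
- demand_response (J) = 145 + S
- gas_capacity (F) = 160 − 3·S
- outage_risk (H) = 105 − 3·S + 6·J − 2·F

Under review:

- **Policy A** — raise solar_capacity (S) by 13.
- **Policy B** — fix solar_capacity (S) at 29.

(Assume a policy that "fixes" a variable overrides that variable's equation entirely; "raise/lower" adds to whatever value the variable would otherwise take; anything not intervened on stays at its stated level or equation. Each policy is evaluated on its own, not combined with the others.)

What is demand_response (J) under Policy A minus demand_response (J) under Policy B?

51

Policy A (S + 13):
  S = 67 + 13 = 80
  J = 145 + 80 = 225
Policy B (S := 29):
  S = 29
  J = 145 + 29 = 174
J: 225 − 174 = 51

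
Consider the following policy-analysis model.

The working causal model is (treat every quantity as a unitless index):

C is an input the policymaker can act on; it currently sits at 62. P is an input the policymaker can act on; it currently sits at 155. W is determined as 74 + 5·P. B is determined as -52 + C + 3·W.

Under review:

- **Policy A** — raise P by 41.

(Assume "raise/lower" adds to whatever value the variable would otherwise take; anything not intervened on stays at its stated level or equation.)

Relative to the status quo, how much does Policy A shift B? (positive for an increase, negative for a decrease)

615

Baseline:
  C = 62
  P = 155
  W = 74 + 5·155 = 849
  B = -52 + 62 + 3·849 = 2557
Policy A (P + 41):
  C = 62
  P = 155 + 41 = 196
  W = 74 + 5·196 = 1054
  B = -52 + 62 + 3·1054 = 3172
Change in B: 3172 − 2557 = 615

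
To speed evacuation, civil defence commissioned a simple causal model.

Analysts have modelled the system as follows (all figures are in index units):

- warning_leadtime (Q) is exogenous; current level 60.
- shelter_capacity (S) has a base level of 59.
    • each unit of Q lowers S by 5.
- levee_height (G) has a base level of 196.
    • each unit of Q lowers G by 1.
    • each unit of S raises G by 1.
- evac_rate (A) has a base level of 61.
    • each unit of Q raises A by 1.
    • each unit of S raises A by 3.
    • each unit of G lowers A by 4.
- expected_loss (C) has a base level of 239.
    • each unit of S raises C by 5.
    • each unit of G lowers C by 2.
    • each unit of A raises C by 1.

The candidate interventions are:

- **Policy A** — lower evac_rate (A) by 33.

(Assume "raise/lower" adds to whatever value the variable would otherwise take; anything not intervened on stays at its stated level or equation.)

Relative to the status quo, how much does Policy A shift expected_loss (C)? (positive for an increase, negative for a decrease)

-33

Baseline:
  Q = 60
  S = 59 − 5·60 = -241
  G = 196 − 60 + (-241) = -105
  A = 61 + 60 + 3·(-241) − 4·(-105) = -182
  C = 239 + 5·(-241) − 2·(-105) + (-182) = -938
Policy A (A − 33):
  Q = 60
  S = 59 − 5·60 = -241
  G = 196 − 60 + (-241) = -105
  A = 61 + 60 + 3·(-241) − 4·(-105) (−33 from intervention) = -215
  C = 239 + 5·(-241) − 2·(-105) + (-215) = -971
Change in C: -971 − (-938) = -33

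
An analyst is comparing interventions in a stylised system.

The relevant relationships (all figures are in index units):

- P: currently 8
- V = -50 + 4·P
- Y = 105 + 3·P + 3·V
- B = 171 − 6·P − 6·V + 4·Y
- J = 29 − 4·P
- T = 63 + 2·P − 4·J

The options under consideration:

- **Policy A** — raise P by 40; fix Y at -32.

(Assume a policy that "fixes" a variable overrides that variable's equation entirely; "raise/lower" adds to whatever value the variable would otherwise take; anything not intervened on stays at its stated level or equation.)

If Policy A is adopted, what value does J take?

Policy A (P + 40, Y := -32):
  P = 8 + 40 = 48
  J = 29 − 4·48 = -163

-163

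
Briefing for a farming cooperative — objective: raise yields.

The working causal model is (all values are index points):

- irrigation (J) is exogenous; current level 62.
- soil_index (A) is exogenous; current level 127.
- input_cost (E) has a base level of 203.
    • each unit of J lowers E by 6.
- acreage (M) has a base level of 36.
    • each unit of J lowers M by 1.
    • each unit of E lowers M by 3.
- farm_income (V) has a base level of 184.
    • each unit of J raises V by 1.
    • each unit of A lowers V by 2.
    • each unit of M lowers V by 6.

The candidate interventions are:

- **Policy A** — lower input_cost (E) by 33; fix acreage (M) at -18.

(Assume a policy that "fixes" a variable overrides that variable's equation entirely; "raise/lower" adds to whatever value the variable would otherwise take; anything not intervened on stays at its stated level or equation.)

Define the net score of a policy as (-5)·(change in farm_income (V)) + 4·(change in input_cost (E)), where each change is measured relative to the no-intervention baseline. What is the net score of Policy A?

Baseline:
  J = 62
  A = 127
  E = 203 − 6·62 = -169
  M = 36 − 62 − 3·(-169) = 481
  V = 184 + 62 − 2·127 − 6·481 = -2894
Policy A (E − 33, M := -18):
  J = 62
  A = 127
  E = 203 − 6·62 (−33 from intervention) = -202
  M = -18
  V = 184 + 62 − 2·127 − 6·(-18) = 100
ΔV = 100 − (-2894) = 2994; ΔE = -202 − (-169) = -33
Score = (-5)·2994 + 4·(-33) = -15102

-15102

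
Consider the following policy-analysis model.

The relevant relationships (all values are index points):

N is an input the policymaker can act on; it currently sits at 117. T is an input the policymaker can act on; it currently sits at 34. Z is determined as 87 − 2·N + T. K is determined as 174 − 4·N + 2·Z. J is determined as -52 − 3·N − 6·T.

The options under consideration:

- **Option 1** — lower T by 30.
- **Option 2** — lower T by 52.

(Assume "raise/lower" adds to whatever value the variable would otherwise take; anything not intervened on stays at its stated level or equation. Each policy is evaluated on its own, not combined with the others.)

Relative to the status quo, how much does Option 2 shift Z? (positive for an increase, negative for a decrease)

-52

Baseline:
  N = 117
  T = 34
  Z = 87 − 2·117 + 34 = -113
Option 2 (T − 52):
  N = 117
  T = 34 − 52 = -18
  Z = 87 − 2·117 + (-18) = -165
Change in Z: -165 − (-113) = -52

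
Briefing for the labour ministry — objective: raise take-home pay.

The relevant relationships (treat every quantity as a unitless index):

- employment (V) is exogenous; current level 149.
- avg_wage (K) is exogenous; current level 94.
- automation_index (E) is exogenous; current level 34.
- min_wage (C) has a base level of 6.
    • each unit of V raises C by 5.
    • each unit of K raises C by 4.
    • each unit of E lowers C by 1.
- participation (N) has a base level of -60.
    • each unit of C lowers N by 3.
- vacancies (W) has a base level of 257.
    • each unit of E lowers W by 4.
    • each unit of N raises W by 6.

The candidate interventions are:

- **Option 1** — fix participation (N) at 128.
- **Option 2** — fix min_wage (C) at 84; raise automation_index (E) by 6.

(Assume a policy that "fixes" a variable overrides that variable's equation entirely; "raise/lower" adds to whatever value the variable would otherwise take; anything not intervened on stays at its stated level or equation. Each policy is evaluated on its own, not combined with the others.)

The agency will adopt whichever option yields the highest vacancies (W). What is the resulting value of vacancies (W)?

889

Option 1 (N := 128):
  V = 149
  K = 94
  E = 34
  C = 6 + 5·149 + 4·94 − 34 = 1093
  N = 128
  W = 257 − 4·34 + 6·128 = 889
Option 2 (C := 84, E + 6):
  V = 149
  K = 94
  E = 34 + 6 = 40
  C = 84
  N = -60 − 3·84 = -312
  W = 257 − 4·40 + 6·(-312) = -1775
Comparing — Option 1: W=889, Option 2: W=-1775. Highest is 889 (Option 1).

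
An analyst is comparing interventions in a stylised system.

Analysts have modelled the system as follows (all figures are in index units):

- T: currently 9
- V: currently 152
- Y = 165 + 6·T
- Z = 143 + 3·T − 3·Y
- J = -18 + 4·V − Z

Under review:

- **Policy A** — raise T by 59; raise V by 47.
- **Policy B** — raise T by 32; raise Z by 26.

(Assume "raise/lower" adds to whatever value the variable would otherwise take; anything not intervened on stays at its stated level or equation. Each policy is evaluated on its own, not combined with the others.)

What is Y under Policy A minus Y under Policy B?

162

Policy A (T + 59, V + 47):
  T = 9 + 59 = 68
  Y = 165 + 6·68 = 573
Policy B (T + 32, Z + 26):
  T = 9 + 32 = 41
  Y = 165 + 6·41 = 411
Y: 573 − 411 = 162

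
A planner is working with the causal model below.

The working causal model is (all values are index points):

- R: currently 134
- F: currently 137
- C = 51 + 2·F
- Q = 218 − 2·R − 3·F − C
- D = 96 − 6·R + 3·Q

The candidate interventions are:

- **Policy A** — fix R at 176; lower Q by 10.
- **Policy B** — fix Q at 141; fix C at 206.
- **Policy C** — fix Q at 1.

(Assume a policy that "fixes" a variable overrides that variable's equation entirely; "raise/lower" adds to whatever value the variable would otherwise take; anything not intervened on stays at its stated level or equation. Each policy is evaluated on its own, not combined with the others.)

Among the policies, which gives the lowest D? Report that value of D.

-3600

Policy A (R := 176, Q − 10):
  R = 176
  F = 137
  C = 51 + 2·137 = 325
  Q = 218 − 2·176 − 3·137 − 325 (−10 from intervention) = -880
  D = 96 − 6·176 + 3·(-880) = -3600
Policy B (Q := 141, C := 206):
  R = 134
  F = 137
  C = 206
  Q = 141
  D = 96 − 6·134 + 3·141 = -285
Policy C (Q := 1):
  R = 134
  F = 137
  C = 51 + 2·137 = 325
  Q = 1
  D = 96 − 6·134 + 3·1 = -705
Comparing — Policy A: D=-3600, Policy B: D=-285, Policy C: D=-705. Lowest is -3600 (Policy A).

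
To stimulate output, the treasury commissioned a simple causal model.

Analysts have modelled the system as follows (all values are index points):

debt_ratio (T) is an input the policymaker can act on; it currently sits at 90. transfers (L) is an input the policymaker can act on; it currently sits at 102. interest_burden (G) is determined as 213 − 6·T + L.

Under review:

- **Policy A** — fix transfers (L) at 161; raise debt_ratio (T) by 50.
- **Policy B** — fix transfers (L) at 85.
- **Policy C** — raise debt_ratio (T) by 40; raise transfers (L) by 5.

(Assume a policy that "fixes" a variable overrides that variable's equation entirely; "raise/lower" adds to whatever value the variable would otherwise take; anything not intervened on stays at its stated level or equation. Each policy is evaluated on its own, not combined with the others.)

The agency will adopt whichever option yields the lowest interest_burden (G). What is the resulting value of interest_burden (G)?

Policy A (L := 161, T + 50):
  T = 90 + 50 = 140
  L = 161
  G = 213 − 6·140 + 161 = -466
Policy B (L := 85):
  T = 90
  L = 85
  G = 213 − 6·90 + 85 = -242
Policy C (T + 40, L + 5):
  T = 90 + 40 = 130
  L = 102 + 5 = 107
  G = 213 − 6·130 + 107 = -460
Comparing — Policy A: G=-466, Policy B: G=-242, Policy C: G=-460. Lowest is -466 (Policy A).

-466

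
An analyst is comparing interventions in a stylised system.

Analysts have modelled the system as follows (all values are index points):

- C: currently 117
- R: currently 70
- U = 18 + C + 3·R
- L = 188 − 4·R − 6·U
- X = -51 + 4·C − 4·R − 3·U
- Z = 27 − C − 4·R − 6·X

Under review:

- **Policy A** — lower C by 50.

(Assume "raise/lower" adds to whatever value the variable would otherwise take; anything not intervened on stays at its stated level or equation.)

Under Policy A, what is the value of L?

-1862

Policy A (C − 50):
  C = 117 − 50 = 67
  R = 70
  U = 18 + 67 + 3·70 = 295
  L = 188 − 4·70 − 6·295 = -1862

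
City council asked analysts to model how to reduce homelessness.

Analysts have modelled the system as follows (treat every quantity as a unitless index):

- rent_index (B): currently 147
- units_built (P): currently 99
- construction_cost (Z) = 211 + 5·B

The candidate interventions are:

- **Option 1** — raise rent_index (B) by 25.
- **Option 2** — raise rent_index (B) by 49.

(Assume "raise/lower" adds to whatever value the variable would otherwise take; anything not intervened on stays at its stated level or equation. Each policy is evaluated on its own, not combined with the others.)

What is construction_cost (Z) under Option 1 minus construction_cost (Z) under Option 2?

-120

Option 1 (B + 25):
  B = 147 + 25 = 172
  Z = 211 + 5·172 = 1071
Option 2 (B + 49):
  B = 147 + 49 = 196
  Z = 211 + 5·196 = 1191
Z: 1071 − 1191 = -120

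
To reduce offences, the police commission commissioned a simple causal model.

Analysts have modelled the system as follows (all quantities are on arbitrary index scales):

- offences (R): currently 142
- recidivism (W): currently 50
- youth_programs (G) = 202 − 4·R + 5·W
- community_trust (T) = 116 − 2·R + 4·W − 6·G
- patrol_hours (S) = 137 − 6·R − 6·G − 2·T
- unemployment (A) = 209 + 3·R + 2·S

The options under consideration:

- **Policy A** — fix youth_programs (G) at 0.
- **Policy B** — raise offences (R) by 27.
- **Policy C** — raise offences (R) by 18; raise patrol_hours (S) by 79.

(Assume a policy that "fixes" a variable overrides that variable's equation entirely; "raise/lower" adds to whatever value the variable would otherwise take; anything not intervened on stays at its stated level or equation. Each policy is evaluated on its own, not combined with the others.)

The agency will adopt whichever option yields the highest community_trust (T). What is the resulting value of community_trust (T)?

1322

Policy A (G := 0):
  R = 142
  W = 50
  G = 0
  T = 116 − 2·142 + 4·50 − 6·0 = 32
Policy B (R + 27):
  R = 142 + 27 = 169
  W = 50
  G = 202 − 4·169 + 5·50 = -224
  T = 116 − 2·169 + 4·50 − 6·(-224) = 1322
Policy C (R + 18, S + 79):
  R = 142 + 18 = 160
  W = 50
  G = 202 − 4·160 + 5·50 = -188
  T = 116 − 2·160 + 4·50 − 6·(-188) = 1124
Comparing — Policy A: T=32, Policy B: T=1322, Policy C: T=1124. Highest is 1322 (Policy B).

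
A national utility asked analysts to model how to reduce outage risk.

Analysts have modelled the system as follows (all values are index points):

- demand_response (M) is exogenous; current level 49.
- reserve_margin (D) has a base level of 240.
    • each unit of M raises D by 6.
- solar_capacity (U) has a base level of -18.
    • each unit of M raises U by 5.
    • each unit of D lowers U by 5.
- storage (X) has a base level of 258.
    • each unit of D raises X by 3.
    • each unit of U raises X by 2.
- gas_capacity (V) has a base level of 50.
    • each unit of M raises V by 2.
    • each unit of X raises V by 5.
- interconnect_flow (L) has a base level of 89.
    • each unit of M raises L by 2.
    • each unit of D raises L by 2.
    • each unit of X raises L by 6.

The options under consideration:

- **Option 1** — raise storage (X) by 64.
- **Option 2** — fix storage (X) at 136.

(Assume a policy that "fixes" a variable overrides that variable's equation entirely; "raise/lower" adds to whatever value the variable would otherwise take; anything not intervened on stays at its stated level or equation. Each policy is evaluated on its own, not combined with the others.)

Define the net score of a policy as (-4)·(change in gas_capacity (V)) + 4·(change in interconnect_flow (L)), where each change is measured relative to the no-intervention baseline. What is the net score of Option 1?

256

Baseline:
  M = 49
  D = 240 + 6·49 = 534
  U = -18 + 5·49 − 5·534 = -2443
  X = 258 + 3·534 + 2·(-2443) = -3026
  V = 50 + 2·49 + 5·(-3026) = -14982
  L = 89 + 2·49 + 2·534 + 6·(-3026) = -16901
Option 1 (X + 64):
  M = 49
  D = 240 + 6·49 = 534
  U = -18 + 5·49 − 5·534 = -2443
  X = 258 + 3·534 + 2·(-2443) (+64 from intervention) = -2962
  V = 50 + 2·49 + 5·(-2962) = -14662
  L = 89 + 2·49 + 2·534 + 6·(-2962) = -16517
ΔV = -14662 − (-14982) = 320; ΔL = -16517 − (-16901) = 384
Score = (-4)·320 + 4·384 = 256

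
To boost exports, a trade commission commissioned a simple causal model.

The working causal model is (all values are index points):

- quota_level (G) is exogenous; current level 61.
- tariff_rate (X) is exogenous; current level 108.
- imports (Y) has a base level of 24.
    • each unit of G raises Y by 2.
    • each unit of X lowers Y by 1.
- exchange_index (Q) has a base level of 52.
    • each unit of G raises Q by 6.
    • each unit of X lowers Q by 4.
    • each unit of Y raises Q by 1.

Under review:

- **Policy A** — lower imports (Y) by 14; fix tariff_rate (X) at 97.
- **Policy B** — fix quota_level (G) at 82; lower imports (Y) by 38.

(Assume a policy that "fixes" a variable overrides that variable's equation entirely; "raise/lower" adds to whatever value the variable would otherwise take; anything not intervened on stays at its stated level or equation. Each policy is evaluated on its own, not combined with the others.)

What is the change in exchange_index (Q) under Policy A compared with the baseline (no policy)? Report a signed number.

41

Baseline:
  G = 61
  X = 108
  Y = 24 + 2·61 − 108 = 38
  Q = 52 + 6·61 − 4·108 + 38 = 24
Policy A (Y − 14, X := 97):
  G = 61
  X = 97
  Y = 24 + 2·61 − 97 (−14 from intervention) = 35
  Q = 52 + 6·61 − 4·97 + 35 = 65
Change in Q: 65 − 24 = 41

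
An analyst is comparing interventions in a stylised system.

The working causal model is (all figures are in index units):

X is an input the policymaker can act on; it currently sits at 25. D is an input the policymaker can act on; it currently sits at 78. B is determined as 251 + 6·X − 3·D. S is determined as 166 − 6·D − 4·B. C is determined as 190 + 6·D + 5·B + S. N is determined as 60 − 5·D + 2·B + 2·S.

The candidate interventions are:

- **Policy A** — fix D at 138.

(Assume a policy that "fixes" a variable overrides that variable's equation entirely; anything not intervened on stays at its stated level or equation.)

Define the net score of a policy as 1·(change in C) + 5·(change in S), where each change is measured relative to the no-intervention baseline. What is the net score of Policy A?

1620

Baseline:
  X = 25
  D = 78
  B = 251 + 6·25 − 3·78 = 167
  S = 166 − 6·78 − 4·167 = -970
  C = 190 + 6·78 + 5·167 + (-970) = 523
Policy A (D := 138):
  X = 25
  D = 138
  B = 251 + 6·25 − 3·138 = -13
  S = 166 − 6·138 − 4·(-13) = -610
  C = 190 + 6·138 + 5·(-13) + (-610) = 343
ΔC = 343 − 523 = -180; ΔS = -610 − (-970) = 360
Score = 1·(-180) + 5·360 = 1620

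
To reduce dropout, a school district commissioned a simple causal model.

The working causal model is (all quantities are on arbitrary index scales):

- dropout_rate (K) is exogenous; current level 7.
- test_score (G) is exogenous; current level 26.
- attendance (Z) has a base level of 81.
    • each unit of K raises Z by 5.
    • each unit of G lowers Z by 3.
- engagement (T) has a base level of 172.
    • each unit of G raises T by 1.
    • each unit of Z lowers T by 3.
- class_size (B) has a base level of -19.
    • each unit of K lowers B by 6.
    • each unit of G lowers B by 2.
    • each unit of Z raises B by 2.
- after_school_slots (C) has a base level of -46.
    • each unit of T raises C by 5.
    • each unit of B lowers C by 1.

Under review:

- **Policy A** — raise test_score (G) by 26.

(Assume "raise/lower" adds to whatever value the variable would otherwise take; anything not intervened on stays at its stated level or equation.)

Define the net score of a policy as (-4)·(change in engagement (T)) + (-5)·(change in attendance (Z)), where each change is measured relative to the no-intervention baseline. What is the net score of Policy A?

Baseline:
  K = 7
  G = 26
  Z = 81 + 5·7 − 3·26 = 38
  T = 172 + 26 − 3·38 = 84
Policy A (G + 26):
  K = 7
  G = 26 + 26 = 52
  Z = 81 + 5·7 − 3·52 = -40
  T = 172 + 52 − 3·(-40) = 344
ΔT = 344 − 84 = 260; ΔZ = -40 − 38 = -78
Score = (-4)·260 + (-5)·(-78) = -650

-650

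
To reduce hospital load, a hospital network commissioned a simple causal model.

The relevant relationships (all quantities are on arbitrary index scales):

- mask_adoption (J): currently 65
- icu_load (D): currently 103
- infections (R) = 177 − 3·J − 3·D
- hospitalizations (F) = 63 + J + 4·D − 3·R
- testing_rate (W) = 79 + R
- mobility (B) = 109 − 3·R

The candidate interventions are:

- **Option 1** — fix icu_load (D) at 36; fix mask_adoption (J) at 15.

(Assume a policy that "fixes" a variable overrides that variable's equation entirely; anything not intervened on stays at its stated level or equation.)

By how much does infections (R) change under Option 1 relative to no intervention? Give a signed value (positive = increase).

351

Baseline:
  J = 65
  D = 103
  R = 177 − 3·65 − 3·103 = -327
Option 1 (D := 36, J := 15):
  J = 15
  D = 36
  R = 177 − 3·15 − 3·36 = 24
Change in R: 24 − (-327) = 351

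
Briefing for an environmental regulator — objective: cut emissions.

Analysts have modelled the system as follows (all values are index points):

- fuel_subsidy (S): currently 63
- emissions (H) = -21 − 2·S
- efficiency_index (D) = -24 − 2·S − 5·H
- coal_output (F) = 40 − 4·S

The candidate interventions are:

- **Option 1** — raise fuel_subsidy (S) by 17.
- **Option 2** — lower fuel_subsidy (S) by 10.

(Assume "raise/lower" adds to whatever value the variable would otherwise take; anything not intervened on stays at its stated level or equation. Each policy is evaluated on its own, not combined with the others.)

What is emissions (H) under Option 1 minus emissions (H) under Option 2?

Option 1 (S + 17):
  S = 63 + 17 = 80
  H = -21 − 2·80 = -181
Option 2 (S − 10):
  S = 63 − 10 = 53
  H = -21 − 2·53 = -127
H: -181 − (-127) = -54

-54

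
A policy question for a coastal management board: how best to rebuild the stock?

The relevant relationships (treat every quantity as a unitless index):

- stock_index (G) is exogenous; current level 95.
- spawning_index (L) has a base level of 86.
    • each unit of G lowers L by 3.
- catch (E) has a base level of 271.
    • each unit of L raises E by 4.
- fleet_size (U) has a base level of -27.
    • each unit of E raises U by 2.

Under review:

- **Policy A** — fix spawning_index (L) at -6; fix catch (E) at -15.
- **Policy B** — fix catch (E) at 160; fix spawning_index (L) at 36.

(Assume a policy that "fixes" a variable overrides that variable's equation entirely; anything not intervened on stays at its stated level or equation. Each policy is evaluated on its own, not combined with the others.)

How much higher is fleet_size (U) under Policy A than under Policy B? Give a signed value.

Policy A (L := -6, E := -15):
  G = 95
  L = -6
  E = -15
  U = -27 + 2·(-15) = -57
Policy B (E := 160, L := 36):
  G = 95
  L = 36
  E = 160
  U = -27 + 2·160 = 293
U: -57 − 293 = -350

-350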